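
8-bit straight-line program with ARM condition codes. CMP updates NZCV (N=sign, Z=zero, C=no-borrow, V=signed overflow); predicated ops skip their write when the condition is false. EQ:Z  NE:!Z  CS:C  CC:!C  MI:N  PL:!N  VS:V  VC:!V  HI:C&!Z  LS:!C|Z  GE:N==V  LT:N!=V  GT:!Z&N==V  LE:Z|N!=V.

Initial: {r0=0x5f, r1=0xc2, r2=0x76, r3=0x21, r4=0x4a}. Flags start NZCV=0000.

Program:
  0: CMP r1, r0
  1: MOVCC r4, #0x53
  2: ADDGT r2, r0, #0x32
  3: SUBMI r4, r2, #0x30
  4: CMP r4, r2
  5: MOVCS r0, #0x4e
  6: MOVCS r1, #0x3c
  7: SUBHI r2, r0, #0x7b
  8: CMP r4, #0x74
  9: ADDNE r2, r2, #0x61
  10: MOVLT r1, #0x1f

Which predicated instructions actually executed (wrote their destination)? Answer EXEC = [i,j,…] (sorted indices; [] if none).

EXEC = [9,10]

0: ✓ CMP  NZCV=0011
1: · MOVCC
2: · ADDGT
3: · SUBMI
4: ✓ CMP  NZCV=1000
5: · MOVCS
6: · MOVCS
7: · SUBHI
8: ✓ CMP  NZCV=1000
9: ✓ ADDNE  r2←0xd7
10: ✓ MOVLT  r1←0x1f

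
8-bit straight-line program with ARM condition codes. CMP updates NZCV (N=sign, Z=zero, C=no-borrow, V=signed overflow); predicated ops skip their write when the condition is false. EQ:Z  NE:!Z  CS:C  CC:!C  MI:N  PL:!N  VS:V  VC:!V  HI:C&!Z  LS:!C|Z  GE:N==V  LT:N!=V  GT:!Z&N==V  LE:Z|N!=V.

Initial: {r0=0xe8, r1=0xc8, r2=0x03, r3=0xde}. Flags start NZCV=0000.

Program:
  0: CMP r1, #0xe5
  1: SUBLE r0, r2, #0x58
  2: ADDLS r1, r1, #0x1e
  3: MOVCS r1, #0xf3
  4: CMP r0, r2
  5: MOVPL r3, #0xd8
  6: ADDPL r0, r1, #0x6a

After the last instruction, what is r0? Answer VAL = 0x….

VAL = 0xab

0: ✓ CMP  NZCV=1000
1: ✓ SUBLE  r0←0xab
2: ✓ ADDLS  r1←0xe6
3: · MOVCS
4: ✓ CMP  NZCV=1010
5: · MOVPL
6: · ADDPL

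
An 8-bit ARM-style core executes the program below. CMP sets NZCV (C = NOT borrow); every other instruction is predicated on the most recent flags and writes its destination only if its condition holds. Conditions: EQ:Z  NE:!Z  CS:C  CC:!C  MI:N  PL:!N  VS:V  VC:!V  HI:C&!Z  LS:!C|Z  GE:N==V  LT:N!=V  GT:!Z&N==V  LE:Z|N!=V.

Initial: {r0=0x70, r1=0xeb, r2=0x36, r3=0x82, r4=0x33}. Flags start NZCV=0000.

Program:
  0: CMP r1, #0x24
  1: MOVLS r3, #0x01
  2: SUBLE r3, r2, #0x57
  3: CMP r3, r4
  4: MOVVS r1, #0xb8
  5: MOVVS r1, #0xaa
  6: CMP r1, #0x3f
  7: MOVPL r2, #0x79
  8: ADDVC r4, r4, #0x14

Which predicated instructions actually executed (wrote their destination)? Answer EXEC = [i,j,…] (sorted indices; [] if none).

EXEC = [2,8]

0: ✓ CMP  NZCV=1010
1: · MOVLS
2: ✓ SUBLE  r3←0xdf
3: ✓ CMP  NZCV=1010
4: · MOVVS
5: · MOVVS
6: ✓ CMP  NZCV=1010
7: · MOVPL
8: ✓ ADDVC  r4←0x47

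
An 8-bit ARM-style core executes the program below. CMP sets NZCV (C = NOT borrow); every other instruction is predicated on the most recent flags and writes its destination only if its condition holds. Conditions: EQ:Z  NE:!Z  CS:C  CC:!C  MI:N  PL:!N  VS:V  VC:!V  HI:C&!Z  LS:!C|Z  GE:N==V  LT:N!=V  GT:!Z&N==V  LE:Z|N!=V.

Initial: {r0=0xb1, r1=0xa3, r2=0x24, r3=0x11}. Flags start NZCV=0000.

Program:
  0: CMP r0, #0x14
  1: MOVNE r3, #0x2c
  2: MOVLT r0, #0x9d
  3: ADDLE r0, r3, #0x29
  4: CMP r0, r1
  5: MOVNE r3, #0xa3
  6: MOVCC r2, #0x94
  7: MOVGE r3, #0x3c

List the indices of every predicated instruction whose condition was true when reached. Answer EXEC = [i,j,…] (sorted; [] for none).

[0] flags=1010 → (cmp)
[1] flags=1010 NE?T → r3=0x2c
[2] flags=1010 LT?T → r0=0x9d
[3] flags=1010 LE?T → r0=0x55
[4] flags=1001 → (cmp)
[5] flags=1001 NE?T → r3=0xa3
[6] flags=1001 CC?T → r2=0x94
[7] flags=1001 GE?T → r3=0x3c

EXEC = [1,2,3,5,6,7]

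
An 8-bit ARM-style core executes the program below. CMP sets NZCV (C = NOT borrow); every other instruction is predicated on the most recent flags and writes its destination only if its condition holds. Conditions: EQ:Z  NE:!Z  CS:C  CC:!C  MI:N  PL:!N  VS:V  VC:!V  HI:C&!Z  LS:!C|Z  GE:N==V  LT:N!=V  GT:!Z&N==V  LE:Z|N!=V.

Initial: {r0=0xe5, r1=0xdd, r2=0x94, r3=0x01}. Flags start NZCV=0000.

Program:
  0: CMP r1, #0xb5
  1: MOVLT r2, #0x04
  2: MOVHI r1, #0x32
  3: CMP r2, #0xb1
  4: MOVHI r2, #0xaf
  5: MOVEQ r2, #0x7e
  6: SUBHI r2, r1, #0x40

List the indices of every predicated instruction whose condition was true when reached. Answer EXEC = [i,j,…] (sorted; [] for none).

EXEC = [2]

[0] flags=0010 → (cmp)
[1] flags=0010 LT?F → skip
[2] flags=0010 HI?T → r1=0x32
[3] flags=1000 → (cmp)
[4] flags=1000 HI?F → skip
[5] flags=1000 EQ?F → skip
[6] flags=1000 HI?F → skip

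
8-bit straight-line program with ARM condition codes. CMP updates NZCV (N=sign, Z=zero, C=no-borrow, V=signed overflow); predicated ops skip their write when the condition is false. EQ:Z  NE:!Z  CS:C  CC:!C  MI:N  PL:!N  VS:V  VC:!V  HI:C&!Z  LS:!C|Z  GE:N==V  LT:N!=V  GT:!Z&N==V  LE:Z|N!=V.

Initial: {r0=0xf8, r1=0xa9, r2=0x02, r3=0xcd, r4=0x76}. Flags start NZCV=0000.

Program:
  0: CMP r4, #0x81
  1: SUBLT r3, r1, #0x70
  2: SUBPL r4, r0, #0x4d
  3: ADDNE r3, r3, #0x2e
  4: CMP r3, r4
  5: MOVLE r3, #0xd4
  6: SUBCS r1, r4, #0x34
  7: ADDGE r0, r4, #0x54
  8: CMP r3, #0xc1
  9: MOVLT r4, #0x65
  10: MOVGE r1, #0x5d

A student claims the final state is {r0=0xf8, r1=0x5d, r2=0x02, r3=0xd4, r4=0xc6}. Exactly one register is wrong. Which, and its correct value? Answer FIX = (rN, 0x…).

FIX = (r4, 0x76)

0: ✓ CMP  NZCV=1001
1: · SUBLT
2: · SUBPL
3: ✓ ADDNE  r3←0xfb
4: ✓ CMP  NZCV=1010
5: ✓ MOVLE  r3←0xd4
6: ✓ SUBCS  r1←0x42
7: · ADDGE
8: ✓ CMP  NZCV=0010
9: · MOVLT
10: ✓ MOVGE  r1←0x5d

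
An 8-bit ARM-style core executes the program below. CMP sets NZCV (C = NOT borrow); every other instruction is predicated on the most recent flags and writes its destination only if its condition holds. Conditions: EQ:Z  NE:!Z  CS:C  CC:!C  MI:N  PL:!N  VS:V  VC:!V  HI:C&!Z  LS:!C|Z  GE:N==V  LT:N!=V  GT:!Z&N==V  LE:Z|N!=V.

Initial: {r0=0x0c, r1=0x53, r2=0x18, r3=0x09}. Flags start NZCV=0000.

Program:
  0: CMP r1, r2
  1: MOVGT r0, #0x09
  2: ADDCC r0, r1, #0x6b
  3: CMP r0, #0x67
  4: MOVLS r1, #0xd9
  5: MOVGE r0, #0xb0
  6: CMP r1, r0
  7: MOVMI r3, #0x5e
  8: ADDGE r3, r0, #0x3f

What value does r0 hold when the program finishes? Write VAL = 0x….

[0] flags=0010 → (cmp)
[1] flags=0010 GT?T → r0=0x09
[2] flags=0010 CC?F → skip
[3] flags=1000 → (cmp)
[4] flags=1000 LS?T → r1=0xd9
[5] flags=1000 GE?F → skip
[6] flags=1010 → (cmp)
[7] flags=1010 MI?T → r3=0x5e
[8] flags=1010 GE?F → skip

VAL = 0x09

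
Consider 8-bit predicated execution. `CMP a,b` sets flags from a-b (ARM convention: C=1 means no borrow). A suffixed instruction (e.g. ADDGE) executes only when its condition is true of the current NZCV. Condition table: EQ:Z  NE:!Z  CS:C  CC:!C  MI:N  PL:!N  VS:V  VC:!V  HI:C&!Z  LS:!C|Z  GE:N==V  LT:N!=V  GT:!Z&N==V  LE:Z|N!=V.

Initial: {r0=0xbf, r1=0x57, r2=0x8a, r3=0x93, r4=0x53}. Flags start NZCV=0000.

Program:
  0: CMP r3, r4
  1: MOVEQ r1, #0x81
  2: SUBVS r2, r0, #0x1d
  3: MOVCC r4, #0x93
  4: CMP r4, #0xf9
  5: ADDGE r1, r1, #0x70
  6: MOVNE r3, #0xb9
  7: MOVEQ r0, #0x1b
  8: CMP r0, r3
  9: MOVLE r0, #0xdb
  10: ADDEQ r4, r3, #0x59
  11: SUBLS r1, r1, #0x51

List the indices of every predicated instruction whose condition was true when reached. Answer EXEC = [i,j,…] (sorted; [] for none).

EXEC = [2,5,6]

[0] flags=0011 → (cmp)
[1] flags=0011 EQ?F → skip
[2] flags=0011 VS?T → r2=0xa2
[3] flags=0011 CC?F → skip
[4] flags=0000 → (cmp)
[5] flags=0000 GE?T → r1=0xc7
[6] flags=0000 NE?T → r3=0xb9
[7] flags=0000 EQ?F → skip
[8] flags=0010 → (cmp)
[9] flags=0010 LE?F → skip
[10] flags=0010 EQ?F → skip
[11] flags=0010 LS?F → skip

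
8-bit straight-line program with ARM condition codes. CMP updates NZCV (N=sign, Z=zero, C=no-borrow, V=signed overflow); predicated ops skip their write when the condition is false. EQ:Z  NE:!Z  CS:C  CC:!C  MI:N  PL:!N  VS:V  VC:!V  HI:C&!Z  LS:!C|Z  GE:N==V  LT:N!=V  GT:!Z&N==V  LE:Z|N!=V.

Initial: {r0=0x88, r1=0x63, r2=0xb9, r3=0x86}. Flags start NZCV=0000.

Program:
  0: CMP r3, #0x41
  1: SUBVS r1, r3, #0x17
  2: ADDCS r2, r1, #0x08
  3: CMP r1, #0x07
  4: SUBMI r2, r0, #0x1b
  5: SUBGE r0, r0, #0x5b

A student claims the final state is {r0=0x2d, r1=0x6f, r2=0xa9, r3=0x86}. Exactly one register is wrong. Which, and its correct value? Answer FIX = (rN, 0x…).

FIX = (r2, 0x77)

0: ✓ CMP  NZCV=0011
1: ✓ SUBVS  r1←0x6f
2: ✓ ADDCS  r2←0x77
3: ✓ CMP  NZCV=0010
4: · SUBMI
5: ✓ SUBGE  r0←0x2d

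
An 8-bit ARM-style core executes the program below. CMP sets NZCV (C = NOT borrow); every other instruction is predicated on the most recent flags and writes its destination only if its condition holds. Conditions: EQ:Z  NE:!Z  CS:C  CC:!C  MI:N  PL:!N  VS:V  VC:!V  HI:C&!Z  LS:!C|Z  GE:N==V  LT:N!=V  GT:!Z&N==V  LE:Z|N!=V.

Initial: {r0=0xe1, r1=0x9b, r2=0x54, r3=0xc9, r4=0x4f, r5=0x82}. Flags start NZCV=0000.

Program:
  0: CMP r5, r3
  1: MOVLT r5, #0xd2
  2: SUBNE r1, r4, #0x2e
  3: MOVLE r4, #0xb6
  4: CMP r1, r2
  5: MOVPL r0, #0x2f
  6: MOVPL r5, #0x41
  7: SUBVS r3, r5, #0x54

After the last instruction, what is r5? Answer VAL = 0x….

[0] flags=1000 → (cmp)
[1] flags=1000 LT?T → r5=0xd2
[2] flags=1000 NE?T → r1=0x21
[3] flags=1000 LE?T → r4=0xb6
[4] flags=1000 → (cmp)
[5] flags=1000 PL?F → skip
[6] flags=1000 PL?F → skip
[7] flags=1000 VS?F → skip

VAL = 0xd2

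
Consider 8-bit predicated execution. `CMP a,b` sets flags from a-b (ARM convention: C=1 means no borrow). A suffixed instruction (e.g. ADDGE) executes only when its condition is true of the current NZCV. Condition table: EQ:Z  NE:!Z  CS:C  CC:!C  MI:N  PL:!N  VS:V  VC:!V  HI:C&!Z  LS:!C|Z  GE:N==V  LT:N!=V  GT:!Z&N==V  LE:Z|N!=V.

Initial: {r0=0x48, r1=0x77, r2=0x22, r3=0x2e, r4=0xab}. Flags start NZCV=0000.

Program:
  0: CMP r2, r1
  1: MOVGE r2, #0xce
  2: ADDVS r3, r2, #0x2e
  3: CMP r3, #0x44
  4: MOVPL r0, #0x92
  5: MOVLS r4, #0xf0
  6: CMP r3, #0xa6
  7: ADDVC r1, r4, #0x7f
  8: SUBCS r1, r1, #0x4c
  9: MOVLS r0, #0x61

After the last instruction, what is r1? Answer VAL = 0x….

[0] flags=1000 → (cmp)
[1] flags=1000 GE?F → skip
[2] flags=1000 VS?F → skip
[3] flags=1000 → (cmp)
[4] flags=1000 PL?F → skip
[5] flags=1000 LS?T → r4=0xf0
[6] flags=1001 → (cmp)
[7] flags=1001 VC?F → skip
[8] flags=1001 CS?F → skip
[9] flags=1001 LS?T → r0=0x61

VAL = 0x77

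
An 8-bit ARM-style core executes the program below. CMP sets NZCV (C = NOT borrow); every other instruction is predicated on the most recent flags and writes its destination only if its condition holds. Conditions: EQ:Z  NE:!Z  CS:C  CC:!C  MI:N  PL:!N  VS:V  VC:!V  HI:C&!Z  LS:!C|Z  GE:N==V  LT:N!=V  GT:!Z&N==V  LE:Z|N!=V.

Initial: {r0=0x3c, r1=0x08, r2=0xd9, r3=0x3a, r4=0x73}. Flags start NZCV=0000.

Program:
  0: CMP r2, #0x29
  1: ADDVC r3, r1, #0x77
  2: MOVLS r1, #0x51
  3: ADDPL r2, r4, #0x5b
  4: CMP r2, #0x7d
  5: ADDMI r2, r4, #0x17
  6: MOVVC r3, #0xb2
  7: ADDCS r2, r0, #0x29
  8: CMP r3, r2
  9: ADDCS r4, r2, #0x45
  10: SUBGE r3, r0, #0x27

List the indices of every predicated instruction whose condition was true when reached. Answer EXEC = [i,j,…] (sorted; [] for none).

[0] flags=1010 → (cmp)
[1] flags=1010 VC?T → r3=0x7f
[2] flags=1010 LS?F → skip
[3] flags=1010 PL?F → skip
[4] flags=0011 → (cmp)
[5] flags=0011 MI?F → skip
[6] flags=0011 VC?F → skip
[7] flags=0011 CS?T → r2=0x65
[8] flags=0010 → (cmp)
[9] flags=0010 CS?T → r4=0xaa
[10] flags=0010 GE?T → r3=0x15

EXEC = [1,7,9,10]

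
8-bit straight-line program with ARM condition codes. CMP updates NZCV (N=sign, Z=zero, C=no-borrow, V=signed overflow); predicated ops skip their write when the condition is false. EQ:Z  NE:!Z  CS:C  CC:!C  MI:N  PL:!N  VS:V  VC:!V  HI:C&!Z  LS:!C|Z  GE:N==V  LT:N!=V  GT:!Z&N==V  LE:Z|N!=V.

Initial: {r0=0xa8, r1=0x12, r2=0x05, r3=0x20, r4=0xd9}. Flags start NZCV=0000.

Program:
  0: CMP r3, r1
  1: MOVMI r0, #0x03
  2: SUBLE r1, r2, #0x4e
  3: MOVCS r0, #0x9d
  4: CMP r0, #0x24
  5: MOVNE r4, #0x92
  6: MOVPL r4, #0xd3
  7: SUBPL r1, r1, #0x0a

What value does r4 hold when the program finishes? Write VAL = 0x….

VAL = 0xd3

[0] flags=0010 → (cmp)
[1] flags=0010 MI?F → skip
[2] flags=0010 LE?F → skip
[3] flags=0010 CS?T → r0=0x9d
[4] flags=0011 → (cmp)
[5] flags=0011 NE?T → r4=0x92
[6] flags=0011 PL?T → r4=0xd3
[7] flags=0011 PL?T → r1=0x08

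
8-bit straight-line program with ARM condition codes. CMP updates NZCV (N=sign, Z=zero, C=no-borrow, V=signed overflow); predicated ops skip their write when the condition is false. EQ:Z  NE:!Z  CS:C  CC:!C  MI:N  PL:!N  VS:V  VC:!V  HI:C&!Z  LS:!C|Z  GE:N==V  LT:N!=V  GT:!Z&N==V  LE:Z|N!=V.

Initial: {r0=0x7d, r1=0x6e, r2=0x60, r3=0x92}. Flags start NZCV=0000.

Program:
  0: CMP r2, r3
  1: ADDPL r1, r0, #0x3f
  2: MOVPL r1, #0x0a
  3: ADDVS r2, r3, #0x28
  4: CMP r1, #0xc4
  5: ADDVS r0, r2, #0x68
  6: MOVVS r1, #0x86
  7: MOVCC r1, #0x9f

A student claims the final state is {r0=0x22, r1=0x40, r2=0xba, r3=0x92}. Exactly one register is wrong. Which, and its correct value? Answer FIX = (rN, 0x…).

[0] flags=1001 → (cmp)
[1] flags=1001 PL?F → skip
[2] flags=1001 PL?F → skip
[3] flags=1001 VS?T → r2=0xba
[4] flags=1001 → (cmp)
[5] flags=1001 VS?T → r0=0x22
[6] flags=1001 VS?T → r1=0x86
[7] flags=1001 CC?T → r1=0x9f

FIX = (r1, 0x9f)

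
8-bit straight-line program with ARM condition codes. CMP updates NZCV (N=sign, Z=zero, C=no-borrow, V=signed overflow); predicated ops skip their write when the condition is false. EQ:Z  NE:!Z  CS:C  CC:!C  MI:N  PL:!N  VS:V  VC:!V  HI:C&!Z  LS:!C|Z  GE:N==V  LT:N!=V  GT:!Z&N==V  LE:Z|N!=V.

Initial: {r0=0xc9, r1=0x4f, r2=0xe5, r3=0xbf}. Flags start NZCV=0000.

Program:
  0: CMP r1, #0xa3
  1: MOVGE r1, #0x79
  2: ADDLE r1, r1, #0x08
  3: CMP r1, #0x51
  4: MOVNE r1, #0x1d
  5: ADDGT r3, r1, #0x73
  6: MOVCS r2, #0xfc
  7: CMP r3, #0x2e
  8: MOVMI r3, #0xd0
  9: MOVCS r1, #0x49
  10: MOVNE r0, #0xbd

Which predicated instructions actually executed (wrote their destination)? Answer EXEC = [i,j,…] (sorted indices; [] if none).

[0] flags=1001 → (cmp)
[1] flags=1001 GE?T → r1=0x79
[2] flags=1001 LE?F → skip
[3] flags=0010 → (cmp)
[4] flags=0010 NE?T → r1=0x1d
[5] flags=0010 GT?T → r3=0x90
[6] flags=0010 CS?T → r2=0xfc
[7] flags=0011 → (cmp)
[8] flags=0011 MI?F → skip
[9] flags=0011 CS?T → r1=0x49
[10] flags=0011 NE?T → r0=0xbd

EXEC = [1,4,5,6,9,10]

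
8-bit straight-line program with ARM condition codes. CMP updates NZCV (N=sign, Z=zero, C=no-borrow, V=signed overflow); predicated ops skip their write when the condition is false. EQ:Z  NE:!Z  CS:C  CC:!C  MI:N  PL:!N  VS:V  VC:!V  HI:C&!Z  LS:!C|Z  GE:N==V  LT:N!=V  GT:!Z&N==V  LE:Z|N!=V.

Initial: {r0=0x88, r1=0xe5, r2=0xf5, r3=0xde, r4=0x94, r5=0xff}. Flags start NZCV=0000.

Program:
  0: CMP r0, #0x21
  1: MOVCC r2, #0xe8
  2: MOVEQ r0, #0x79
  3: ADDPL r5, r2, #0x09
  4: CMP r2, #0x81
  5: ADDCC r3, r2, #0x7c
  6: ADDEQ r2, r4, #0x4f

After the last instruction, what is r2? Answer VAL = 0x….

VAL = 0xf5

0: ✓ CMP  NZCV=0011
1: · MOVCC
2: · MOVEQ
3: ✓ ADDPL  r5←0xfe
4: ✓ CMP  NZCV=0010
5: · ADDCC
6: · ADDEQ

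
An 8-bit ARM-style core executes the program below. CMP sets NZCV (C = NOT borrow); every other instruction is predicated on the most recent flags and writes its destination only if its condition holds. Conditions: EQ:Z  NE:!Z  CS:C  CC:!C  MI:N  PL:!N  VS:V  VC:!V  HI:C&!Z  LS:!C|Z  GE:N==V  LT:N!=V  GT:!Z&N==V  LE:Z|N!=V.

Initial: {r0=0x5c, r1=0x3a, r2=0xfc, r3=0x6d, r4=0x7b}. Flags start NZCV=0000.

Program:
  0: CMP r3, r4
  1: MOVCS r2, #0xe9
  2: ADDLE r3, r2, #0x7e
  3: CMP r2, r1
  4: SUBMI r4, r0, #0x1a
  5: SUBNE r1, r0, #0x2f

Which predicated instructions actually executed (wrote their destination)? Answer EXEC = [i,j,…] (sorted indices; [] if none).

EXEC = [2,4,5]

[0] flags=1000 → (cmp)
[1] flags=1000 CS?F → skip
[2] flags=1000 LE?T → r3=0x7a
[3] flags=1010 → (cmp)
[4] flags=1010 MI?T → r4=0x42
[5] flags=1010 NE?T → r1=0x2d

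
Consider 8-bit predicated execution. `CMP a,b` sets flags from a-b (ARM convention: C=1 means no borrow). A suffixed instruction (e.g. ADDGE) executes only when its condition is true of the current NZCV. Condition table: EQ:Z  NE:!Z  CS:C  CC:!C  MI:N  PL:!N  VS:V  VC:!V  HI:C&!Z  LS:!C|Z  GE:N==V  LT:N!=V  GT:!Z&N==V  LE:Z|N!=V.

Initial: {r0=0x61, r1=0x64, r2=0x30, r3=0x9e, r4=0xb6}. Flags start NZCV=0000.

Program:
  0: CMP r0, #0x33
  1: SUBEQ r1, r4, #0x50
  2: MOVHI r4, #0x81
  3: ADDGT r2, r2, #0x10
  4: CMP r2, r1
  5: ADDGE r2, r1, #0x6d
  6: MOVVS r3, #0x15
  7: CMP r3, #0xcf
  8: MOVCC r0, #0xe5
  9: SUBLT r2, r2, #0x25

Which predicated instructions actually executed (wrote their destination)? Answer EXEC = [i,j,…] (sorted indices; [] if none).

0: ✓ CMP  NZCV=0010
1: · SUBEQ
2: ✓ MOVHI  r4←0x81
3: ✓ ADDGT  r2←0x40
4: ✓ CMP  NZCV=1000
5: · ADDGE
6: · MOVVS
7: ✓ CMP  NZCV=1000
8: ✓ MOVCC  r0←0xe5
9: ✓ SUBLT  r2←0x1b

EXEC = [2,3,8,9]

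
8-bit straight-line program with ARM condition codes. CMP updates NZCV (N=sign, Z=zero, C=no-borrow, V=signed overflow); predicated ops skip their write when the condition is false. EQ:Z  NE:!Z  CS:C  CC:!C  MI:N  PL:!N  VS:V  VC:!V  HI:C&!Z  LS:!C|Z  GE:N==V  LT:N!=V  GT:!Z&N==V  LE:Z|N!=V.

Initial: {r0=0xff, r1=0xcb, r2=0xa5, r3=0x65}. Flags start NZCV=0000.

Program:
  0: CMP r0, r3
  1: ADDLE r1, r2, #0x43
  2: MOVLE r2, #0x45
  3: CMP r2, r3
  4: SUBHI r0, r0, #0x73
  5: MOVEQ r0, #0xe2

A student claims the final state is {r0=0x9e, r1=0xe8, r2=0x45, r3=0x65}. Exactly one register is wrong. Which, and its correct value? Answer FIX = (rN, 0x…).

FIX = (r0, 0xff)

[0] flags=1010 → (cmp)
[1] flags=1010 LE?T → r1=0xe8
[2] flags=1010 LE?T → r2=0x45
[3] flags=1000 → (cmp)
[4] flags=1000 HI?F → skip
[5] flags=1000 EQ?F → skip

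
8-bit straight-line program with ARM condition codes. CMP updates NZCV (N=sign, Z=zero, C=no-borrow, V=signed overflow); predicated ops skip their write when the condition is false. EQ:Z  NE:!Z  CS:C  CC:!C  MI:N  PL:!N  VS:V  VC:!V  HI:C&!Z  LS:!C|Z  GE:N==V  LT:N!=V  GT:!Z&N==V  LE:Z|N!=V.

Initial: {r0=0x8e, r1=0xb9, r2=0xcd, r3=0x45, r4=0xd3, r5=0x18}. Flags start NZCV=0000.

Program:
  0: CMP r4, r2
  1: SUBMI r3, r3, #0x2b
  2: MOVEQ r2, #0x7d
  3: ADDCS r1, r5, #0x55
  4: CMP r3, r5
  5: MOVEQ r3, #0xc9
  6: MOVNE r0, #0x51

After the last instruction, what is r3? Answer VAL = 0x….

0: ✓ CMP  NZCV=0010
1: · SUBMI
2: · MOVEQ
3: ✓ ADDCS  r1←0x6d
4: ✓ CMP  NZCV=0010
5: · MOVEQ
6: ✓ MOVNE  r0←0x51

VAL = 0x45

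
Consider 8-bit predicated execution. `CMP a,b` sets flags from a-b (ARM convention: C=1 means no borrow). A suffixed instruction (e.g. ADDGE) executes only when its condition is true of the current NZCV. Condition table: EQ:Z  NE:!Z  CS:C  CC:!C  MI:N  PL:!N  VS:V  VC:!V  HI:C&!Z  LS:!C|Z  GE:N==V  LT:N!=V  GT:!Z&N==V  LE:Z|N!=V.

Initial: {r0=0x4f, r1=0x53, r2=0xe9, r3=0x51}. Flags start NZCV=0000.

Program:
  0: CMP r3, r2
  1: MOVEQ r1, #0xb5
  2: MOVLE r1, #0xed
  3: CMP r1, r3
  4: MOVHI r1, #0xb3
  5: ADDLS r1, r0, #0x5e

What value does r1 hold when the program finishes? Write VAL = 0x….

0: ✓ CMP  NZCV=0000
1: · MOVEQ
2: · MOVLE
3: ✓ CMP  NZCV=0010
4: ✓ MOVHI  r1←0xb3
5: · ADDLS

VAL = 0xb3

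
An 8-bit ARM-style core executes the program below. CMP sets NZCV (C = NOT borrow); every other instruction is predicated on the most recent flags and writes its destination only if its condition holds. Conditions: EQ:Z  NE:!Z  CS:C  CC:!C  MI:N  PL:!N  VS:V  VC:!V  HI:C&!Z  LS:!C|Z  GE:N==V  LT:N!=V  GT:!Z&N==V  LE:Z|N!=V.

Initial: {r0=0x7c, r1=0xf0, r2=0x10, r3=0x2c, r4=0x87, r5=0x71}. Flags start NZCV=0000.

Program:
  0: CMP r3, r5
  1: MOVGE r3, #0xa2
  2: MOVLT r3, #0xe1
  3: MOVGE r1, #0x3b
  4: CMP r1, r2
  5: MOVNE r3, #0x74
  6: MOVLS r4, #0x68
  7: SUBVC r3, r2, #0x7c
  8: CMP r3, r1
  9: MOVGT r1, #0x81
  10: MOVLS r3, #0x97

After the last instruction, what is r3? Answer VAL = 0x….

0: ✓ CMP  NZCV=1000
1: · MOVGE
2: ✓ MOVLT  r3←0xe1
3: · MOVGE
4: ✓ CMP  NZCV=1010
5: ✓ MOVNE  r3←0x74
6: · MOVLS
7: ✓ SUBVC  r3←0x94
8: ✓ CMP  NZCV=1000
9: · MOVGT
10: ✓ MOVLS  r3←0x97

VAL = 0x97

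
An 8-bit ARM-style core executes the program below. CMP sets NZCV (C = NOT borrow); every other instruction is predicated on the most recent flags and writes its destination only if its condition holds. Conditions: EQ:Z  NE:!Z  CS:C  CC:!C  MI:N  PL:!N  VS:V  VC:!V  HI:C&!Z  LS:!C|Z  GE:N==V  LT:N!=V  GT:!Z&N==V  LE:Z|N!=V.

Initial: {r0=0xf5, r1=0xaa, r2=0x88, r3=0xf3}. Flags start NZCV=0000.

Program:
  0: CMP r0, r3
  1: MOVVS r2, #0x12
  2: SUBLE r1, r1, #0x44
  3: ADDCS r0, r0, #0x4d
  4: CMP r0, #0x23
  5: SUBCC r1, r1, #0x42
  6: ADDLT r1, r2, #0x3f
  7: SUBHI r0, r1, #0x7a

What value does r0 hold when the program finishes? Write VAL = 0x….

VAL = 0x30

0: ✓ CMP  NZCV=0010
1: · MOVVS
2: · SUBLE
3: ✓ ADDCS  r0←0x42
4: ✓ CMP  NZCV=0010
5: · SUBCC
6: · ADDLT
7: ✓ SUBHI  r0←0x30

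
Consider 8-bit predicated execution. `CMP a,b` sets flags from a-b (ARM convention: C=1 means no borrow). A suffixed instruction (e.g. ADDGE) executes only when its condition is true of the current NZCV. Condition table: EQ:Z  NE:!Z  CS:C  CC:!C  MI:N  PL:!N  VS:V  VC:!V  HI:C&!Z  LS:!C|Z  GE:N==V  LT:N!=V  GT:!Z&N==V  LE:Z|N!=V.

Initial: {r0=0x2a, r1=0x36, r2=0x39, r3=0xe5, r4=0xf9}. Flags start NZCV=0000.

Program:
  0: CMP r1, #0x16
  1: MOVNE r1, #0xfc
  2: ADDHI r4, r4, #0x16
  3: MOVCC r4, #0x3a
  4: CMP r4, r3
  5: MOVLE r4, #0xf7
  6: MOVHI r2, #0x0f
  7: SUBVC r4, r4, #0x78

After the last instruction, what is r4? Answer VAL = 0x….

0: ✓ CMP  NZCV=0010
1: ✓ MOVNE  r1←0xfc
2: ✓ ADDHI  r4←0x0f
3: · MOVCC
4: ✓ CMP  NZCV=0000
5: · MOVLE
6: · MOVHI
7: ✓ SUBVC  r4←0x97

VAL = 0x97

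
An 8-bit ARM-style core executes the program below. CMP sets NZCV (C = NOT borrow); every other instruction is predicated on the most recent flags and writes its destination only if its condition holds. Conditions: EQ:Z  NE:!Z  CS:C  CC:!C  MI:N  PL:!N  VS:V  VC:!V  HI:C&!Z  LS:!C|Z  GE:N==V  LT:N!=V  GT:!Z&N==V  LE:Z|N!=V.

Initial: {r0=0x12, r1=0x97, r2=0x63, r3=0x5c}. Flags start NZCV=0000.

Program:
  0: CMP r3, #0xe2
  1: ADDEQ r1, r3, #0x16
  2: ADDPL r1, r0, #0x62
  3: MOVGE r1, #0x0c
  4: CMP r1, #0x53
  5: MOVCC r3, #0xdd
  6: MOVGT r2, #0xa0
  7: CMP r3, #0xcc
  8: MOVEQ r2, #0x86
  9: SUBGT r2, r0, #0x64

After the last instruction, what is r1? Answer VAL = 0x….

VAL = 0x0c

[0] flags=0000 → (cmp)
[1] flags=0000 EQ?F → skip
[2] flags=0000 PL?T → r1=0x74
[3] flags=0000 GE?T → r1=0x0c
[4] flags=1000 → (cmp)
[5] flags=1000 CC?T → r3=0xdd
[6] flags=1000 GT?F → skip
[7] flags=0010 → (cmp)
[8] flags=0010 EQ?F → skip
[9] flags=0010 GT?T → r2=0xae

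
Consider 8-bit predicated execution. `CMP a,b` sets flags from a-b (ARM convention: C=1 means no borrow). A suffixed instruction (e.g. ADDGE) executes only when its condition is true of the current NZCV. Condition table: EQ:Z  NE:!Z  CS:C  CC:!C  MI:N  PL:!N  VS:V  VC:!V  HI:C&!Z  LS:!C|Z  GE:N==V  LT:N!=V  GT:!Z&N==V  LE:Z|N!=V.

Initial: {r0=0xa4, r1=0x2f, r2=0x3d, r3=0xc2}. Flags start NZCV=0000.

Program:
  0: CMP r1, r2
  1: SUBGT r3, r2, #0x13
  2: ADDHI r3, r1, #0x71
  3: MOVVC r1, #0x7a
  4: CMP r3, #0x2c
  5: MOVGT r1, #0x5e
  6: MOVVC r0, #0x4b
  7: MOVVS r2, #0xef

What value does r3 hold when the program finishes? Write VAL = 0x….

VAL = 0xc2

[0] flags=1000 → (cmp)
[1] flags=1000 GT?F → skip
[2] flags=1000 HI?F → skip
[3] flags=1000 VC?T → r1=0x7a
[4] flags=1010 → (cmp)
[5] flags=1010 GT?F → skip
[6] flags=1010 VC?T → r0=0x4b
[7] flags=1010 VS?F → skip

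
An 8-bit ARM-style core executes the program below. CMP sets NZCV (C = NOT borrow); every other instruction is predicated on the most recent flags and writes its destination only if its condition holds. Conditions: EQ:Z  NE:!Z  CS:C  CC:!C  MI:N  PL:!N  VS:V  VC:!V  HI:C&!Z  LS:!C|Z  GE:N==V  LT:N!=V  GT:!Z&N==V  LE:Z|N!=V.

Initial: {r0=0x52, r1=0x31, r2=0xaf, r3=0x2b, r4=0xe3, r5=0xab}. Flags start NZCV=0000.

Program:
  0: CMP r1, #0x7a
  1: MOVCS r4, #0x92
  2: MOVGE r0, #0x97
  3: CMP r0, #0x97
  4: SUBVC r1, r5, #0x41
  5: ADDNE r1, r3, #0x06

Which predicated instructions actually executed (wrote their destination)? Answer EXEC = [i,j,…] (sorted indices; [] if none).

0: ✓ CMP  NZCV=1000
1: · MOVCS
2: · MOVGE
3: ✓ CMP  NZCV=1001
4: · SUBVC
5: ✓ ADDNE  r1←0x31

EXEC = [5]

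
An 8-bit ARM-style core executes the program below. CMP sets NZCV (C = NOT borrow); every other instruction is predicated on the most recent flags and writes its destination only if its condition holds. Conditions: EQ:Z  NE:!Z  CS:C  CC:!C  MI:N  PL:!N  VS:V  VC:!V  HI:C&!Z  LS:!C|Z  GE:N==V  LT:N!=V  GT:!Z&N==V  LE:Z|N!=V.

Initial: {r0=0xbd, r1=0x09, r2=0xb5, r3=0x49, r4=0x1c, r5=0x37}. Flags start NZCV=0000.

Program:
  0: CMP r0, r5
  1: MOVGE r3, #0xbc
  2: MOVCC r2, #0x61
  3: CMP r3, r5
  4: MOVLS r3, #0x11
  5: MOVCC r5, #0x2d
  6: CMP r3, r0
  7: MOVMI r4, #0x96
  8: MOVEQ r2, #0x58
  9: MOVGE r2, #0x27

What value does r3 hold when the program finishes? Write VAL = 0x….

VAL = 0x49

0: ✓ CMP  NZCV=1010
1: · MOVGE
2: · MOVCC
3: ✓ CMP  NZCV=0010
4: · MOVLS
5: · MOVCC
6: ✓ CMP  NZCV=1001
7: ✓ MOVMI  r4←0x96
8: · MOVEQ
9: ✓ MOVGE  r2←0x27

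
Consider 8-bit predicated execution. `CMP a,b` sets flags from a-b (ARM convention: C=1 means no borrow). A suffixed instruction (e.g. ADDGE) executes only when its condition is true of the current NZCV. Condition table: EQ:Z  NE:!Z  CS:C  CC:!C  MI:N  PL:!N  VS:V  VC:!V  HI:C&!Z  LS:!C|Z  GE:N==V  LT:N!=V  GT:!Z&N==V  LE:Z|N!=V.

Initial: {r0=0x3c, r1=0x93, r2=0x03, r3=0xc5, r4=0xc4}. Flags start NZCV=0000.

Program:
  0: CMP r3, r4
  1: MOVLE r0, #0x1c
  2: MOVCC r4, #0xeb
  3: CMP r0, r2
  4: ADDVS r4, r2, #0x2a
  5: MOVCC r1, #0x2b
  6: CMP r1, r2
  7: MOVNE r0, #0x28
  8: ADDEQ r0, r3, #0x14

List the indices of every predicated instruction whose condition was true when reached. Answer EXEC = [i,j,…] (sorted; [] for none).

EXEC = [7]

0: ✓ CMP  NZCV=0010
1: · MOVLE
2: · MOVCC
3: ✓ CMP  NZCV=0010
4: · ADDVS
5: · MOVCC
6: ✓ CMP  NZCV=1010
7: ✓ MOVNE  r0←0x28
8: · ADDEQ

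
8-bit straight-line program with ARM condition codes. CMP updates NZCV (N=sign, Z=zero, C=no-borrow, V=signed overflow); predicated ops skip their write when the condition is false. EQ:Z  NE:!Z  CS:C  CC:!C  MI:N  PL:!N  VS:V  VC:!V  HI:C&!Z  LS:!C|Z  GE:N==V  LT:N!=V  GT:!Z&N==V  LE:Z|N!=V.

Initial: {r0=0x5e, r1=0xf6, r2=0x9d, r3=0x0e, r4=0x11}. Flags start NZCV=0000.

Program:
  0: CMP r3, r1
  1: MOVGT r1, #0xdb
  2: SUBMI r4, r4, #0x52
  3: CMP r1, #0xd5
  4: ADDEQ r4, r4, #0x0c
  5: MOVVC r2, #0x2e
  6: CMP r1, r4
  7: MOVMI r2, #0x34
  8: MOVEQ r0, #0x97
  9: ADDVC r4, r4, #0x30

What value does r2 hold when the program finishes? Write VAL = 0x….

VAL = 0x34

[0] flags=0000 → (cmp)
[1] flags=0000 GT?T → r1=0xdb
[2] flags=0000 MI?F → skip
[3] flags=0010 → (cmp)
[4] flags=0010 EQ?F → skip
[5] flags=0010 VC?T → r2=0x2e
[6] flags=1010 → (cmp)
[7] flags=1010 MI?T → r2=0x34
[8] flags=1010 EQ?F → skip
[9] flags=1010 VC?T → r4=0x41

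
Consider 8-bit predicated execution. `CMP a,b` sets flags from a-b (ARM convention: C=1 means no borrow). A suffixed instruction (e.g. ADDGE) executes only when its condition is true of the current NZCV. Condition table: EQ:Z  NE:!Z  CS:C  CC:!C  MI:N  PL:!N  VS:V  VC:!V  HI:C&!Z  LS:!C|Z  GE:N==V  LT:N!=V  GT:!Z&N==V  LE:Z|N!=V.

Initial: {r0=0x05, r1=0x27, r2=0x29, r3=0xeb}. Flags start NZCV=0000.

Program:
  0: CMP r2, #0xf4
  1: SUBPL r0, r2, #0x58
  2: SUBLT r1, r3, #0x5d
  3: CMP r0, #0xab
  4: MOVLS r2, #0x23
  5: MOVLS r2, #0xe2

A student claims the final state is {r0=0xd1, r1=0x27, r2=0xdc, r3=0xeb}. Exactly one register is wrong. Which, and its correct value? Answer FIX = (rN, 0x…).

0: ✓ CMP  NZCV=0000
1: ✓ SUBPL  r0←0xd1
2: · SUBLT
3: ✓ CMP  NZCV=0010
4: · MOVLS
5: · MOVLS

FIX = (r2, 0x29)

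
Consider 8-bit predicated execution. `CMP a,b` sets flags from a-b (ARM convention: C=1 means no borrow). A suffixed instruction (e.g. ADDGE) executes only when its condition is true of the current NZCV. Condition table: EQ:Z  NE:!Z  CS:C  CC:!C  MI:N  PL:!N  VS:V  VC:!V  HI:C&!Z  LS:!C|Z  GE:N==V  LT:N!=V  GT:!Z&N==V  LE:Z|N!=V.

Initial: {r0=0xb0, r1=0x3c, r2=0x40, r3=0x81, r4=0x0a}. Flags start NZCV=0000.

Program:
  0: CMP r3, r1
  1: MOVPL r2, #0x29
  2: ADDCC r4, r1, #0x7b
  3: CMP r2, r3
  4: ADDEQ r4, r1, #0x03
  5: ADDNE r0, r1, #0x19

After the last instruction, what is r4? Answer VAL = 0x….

[0] flags=0011 → (cmp)
[1] flags=0011 PL?T → r2=0x29
[2] flags=0011 CC?F → skip
[3] flags=1001 → (cmp)
[4] flags=1001 EQ?F → skip
[5] flags=1001 NE?T → r0=0x55

VAL = 0x0a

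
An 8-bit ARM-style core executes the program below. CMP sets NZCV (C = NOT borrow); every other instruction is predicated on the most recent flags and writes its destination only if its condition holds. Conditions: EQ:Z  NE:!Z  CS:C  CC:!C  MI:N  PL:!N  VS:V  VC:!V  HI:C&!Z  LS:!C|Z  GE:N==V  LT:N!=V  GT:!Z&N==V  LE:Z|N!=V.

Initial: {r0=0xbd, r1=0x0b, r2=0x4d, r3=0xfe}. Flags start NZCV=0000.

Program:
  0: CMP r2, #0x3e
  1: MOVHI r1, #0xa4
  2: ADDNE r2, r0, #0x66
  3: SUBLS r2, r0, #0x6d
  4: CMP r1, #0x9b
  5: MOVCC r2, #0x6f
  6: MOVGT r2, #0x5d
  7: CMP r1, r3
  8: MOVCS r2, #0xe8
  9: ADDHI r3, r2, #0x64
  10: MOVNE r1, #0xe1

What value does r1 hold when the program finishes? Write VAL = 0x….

VAL = 0xe1

[0] flags=0010 → (cmp)
[1] flags=0010 HI?T → r1=0xa4
[2] flags=0010 NE?T → r2=0x23
[3] flags=0010 LS?F → skip
[4] flags=0010 → (cmp)
[5] flags=0010 CC?F → skip
[6] flags=0010 GT?T → r2=0x5d
[7] flags=1000 → (cmp)
[8] flags=1000 CS?F → skip
[9] flags=1000 HI?F → skip
[10] flags=1000 NE?T → r1=0xe1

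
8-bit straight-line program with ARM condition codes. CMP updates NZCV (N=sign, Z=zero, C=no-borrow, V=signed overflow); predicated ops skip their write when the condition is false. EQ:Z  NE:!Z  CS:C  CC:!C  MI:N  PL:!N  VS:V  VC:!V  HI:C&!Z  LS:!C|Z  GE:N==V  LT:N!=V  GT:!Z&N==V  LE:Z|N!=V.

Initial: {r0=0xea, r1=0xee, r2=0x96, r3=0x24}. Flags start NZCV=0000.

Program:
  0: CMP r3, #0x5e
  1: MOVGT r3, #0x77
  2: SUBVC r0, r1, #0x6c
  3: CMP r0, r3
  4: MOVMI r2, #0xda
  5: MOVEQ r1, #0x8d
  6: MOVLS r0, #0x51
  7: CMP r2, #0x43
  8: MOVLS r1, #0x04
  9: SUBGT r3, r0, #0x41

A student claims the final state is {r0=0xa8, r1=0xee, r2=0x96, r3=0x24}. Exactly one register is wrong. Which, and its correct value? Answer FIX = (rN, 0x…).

0: ✓ CMP  NZCV=1000
1: · MOVGT
2: ✓ SUBVC  r0←0x82
3: ✓ CMP  NZCV=0011
4: · MOVMI
5: · MOVEQ
6: · MOVLS
7: ✓ CMP  NZCV=0011
8: · MOVLS
9: · SUBGT

FIX = (r0, 0x82)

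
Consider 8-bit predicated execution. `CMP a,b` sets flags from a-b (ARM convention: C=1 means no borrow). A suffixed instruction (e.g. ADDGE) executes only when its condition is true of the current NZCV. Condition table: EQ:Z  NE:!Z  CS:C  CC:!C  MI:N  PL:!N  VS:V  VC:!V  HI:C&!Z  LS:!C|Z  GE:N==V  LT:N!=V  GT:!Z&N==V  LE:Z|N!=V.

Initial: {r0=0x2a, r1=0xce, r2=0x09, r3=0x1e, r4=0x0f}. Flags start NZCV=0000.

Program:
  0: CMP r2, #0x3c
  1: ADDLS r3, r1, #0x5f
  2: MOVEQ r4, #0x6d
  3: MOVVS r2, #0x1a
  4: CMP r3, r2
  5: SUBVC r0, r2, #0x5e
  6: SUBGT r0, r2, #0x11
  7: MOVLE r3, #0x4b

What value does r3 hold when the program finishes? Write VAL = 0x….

[0] flags=1000 → (cmp)
[1] flags=1000 LS?T → r3=0x2d
[2] flags=1000 EQ?F → skip
[3] flags=1000 VS?F → skip
[4] flags=0010 → (cmp)
[5] flags=0010 VC?T → r0=0xab
[6] flags=0010 GT?T → r0=0xf8
[7] flags=0010 LE?F → skip

VAL = 0x2d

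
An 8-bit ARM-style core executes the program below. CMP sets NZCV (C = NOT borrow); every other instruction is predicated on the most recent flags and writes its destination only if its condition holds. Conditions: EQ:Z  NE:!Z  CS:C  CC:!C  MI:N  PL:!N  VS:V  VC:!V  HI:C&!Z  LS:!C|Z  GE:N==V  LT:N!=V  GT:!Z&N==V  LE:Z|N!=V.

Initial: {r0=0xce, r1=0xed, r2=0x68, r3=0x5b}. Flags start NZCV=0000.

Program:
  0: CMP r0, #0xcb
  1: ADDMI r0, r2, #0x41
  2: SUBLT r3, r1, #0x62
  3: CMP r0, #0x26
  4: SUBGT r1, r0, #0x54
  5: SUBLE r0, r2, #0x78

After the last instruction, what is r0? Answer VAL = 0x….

[0] flags=0010 → (cmp)
[1] flags=0010 MI?F → skip
[2] flags=0010 LT?F → skip
[3] flags=1010 → (cmp)
[4] flags=1010 GT?F → skip
[5] flags=1010 LE?T → r0=0xf0

VAL = 0xf0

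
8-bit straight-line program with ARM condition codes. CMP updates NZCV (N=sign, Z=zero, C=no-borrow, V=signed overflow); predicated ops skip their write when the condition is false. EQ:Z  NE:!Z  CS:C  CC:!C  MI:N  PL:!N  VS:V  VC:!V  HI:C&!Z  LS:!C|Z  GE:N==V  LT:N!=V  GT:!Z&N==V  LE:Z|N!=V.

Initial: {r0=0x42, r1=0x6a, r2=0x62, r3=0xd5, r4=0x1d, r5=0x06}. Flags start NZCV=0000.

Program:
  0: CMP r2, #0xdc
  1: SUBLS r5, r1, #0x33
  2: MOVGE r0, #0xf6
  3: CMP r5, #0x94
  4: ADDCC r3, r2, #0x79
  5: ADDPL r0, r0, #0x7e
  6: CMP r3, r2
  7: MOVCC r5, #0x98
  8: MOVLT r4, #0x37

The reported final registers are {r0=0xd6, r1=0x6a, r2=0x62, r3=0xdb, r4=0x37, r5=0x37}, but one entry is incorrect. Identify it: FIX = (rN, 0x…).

FIX = (r0, 0xf6)

0: ✓ CMP  NZCV=1001
1: ✓ SUBLS  r5←0x37
2: ✓ MOVGE  r0←0xf6
3: ✓ CMP  NZCV=1001
4: ✓ ADDCC  r3←0xdb
5: · ADDPL
6: ✓ CMP  NZCV=0011
7: · MOVCC
8: ✓ MOVLT  r4←0x37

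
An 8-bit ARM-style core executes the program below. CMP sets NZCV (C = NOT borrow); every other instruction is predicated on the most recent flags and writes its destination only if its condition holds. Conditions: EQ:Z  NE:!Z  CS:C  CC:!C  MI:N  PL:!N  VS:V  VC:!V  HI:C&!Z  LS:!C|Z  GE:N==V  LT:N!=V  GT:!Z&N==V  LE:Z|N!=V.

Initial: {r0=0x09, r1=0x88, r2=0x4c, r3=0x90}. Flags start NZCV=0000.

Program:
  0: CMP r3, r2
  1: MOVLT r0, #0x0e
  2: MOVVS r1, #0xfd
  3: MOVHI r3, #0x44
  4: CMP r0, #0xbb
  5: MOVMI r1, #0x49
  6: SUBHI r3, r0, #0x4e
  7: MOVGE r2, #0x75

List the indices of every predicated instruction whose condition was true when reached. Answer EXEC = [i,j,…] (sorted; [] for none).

EXEC = [1,2,3,7]

[0] flags=0011 → (cmp)
[1] flags=0011 LT?T → r0=0x0e
[2] flags=0011 VS?T → r1=0xfd
[3] flags=0011 HI?T → r3=0x44
[4] flags=0000 → (cmp)
[5] flags=0000 MI?F → skip
[6] flags=0000 HI?F → skip
[7] flags=0000 GE?T → r2=0x75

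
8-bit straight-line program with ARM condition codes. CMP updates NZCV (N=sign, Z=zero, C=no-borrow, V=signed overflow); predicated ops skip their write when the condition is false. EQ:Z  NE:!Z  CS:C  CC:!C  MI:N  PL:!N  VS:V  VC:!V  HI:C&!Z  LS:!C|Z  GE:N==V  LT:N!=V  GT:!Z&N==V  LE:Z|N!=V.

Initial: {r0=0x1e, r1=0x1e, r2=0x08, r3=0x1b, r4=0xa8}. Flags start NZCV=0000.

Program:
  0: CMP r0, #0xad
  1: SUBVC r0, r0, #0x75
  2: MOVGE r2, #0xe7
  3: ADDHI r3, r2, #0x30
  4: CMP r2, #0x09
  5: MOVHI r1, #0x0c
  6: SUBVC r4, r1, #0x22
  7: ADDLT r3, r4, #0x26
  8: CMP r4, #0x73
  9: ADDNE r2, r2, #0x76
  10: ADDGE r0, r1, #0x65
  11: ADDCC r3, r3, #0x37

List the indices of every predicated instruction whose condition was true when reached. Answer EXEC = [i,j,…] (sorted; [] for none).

0: ✓ CMP  NZCV=0000
1: ✓ SUBVC  r0←0xa9
2: ✓ MOVGE  r2←0xe7
3: · ADDHI
4: ✓ CMP  NZCV=1010
5: ✓ MOVHI  r1←0x0c
6: ✓ SUBVC  r4←0xea
7: ✓ ADDLT  r3←0x10
8: ✓ CMP  NZCV=0011
9: ✓ ADDNE  r2←0x5d
10: · ADDGE
11: · ADDCC

EXEC = [1,2,5,6,7,9]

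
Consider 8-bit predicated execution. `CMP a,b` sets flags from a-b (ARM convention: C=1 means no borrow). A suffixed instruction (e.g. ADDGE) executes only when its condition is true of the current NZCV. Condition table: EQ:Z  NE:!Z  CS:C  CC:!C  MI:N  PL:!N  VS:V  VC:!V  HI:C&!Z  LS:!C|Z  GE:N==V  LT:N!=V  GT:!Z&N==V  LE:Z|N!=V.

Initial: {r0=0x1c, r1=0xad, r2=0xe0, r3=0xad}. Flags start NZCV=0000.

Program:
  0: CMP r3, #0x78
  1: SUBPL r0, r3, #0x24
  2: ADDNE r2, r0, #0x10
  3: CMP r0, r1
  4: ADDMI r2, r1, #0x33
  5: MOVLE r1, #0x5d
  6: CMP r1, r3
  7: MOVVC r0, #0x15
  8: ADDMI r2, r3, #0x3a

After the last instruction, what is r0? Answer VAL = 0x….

VAL = 0x89

0: ✓ CMP  NZCV=0011
1: ✓ SUBPL  r0←0x89
2: ✓ ADDNE  r2←0x99
3: ✓ CMP  NZCV=1000
4: ✓ ADDMI  r2←0xe0
5: ✓ MOVLE  r1←0x5d
6: ✓ CMP  NZCV=1001
7: · MOVVC
8: ✓ ADDMI  r2←0xe7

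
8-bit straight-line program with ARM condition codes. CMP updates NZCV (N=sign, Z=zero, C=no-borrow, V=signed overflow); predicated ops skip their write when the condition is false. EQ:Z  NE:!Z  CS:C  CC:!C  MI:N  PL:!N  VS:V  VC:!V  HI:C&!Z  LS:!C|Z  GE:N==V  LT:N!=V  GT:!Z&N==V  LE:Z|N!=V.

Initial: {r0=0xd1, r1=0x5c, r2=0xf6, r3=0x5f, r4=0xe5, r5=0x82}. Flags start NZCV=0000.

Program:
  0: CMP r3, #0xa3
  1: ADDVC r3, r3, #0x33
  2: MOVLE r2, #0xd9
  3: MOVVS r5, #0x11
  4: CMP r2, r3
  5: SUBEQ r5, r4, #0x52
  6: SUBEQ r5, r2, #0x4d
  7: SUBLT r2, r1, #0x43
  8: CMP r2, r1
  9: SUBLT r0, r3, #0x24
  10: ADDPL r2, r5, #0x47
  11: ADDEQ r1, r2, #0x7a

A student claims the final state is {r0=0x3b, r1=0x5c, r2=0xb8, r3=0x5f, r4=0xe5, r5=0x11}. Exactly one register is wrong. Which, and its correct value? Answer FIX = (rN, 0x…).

[0] flags=1001 → (cmp)
[1] flags=1001 VC?F → skip
[2] flags=1001 LE?F → skip
[3] flags=1001 VS?T → r5=0x11
[4] flags=1010 → (cmp)
[5] flags=1010 EQ?F → skip
[6] flags=1010 EQ?F → skip
[7] flags=1010 LT?T → r2=0x19
[8] flags=1000 → (cmp)
[9] flags=1000 LT?T → r0=0x3b
[10] flags=1000 PL?F → skip
[11] flags=1000 EQ?F → skip

FIX = (r2, 0x19)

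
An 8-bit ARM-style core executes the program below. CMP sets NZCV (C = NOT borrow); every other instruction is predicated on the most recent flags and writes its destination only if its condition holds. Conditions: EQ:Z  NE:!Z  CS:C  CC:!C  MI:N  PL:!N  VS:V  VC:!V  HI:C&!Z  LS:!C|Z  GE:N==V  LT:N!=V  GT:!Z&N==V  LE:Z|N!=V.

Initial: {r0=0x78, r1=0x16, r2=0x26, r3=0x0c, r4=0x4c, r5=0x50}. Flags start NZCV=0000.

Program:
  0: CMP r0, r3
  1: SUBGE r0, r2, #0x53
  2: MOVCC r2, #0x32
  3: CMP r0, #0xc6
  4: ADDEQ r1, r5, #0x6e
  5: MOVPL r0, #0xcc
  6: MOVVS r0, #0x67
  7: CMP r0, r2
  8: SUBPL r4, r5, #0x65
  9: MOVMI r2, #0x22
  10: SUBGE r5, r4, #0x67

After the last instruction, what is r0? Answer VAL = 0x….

[0] flags=0010 → (cmp)
[1] flags=0010 GE?T → r0=0xd3
[2] flags=0010 CC?F → skip
[3] flags=0010 → (cmp)
[4] flags=0010 EQ?F → skip
[5] flags=0010 PL?T → r0=0xcc
[6] flags=0010 VS?F → skip
[7] flags=1010 → (cmp)
[8] flags=1010 PL?F → skip
[9] flags=1010 MI?T → r2=0x22
[10] flags=1010 GE?F → skip

VAL = 0xcc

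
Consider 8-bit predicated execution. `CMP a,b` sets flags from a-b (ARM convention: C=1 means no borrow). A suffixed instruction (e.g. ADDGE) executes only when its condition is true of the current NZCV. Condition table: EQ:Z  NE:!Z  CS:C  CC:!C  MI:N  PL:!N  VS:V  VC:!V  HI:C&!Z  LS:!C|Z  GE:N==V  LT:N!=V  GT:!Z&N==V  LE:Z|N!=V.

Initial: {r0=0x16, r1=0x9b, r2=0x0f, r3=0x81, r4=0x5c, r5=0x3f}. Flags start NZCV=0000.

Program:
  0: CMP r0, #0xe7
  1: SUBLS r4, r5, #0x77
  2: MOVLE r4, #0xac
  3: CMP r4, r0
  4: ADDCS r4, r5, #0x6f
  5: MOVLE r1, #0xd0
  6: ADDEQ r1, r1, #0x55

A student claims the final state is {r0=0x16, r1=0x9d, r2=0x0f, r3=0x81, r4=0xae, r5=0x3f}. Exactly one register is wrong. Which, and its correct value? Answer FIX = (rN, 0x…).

FIX = (r1, 0xd0)

0: ✓ CMP  NZCV=0000
1: ✓ SUBLS  r4←0xc8
2: · MOVLE
3: ✓ CMP  NZCV=1010
4: ✓ ADDCS  r4←0xae
5: ✓ MOVLE  r1←0xd0
6: · ADDEQ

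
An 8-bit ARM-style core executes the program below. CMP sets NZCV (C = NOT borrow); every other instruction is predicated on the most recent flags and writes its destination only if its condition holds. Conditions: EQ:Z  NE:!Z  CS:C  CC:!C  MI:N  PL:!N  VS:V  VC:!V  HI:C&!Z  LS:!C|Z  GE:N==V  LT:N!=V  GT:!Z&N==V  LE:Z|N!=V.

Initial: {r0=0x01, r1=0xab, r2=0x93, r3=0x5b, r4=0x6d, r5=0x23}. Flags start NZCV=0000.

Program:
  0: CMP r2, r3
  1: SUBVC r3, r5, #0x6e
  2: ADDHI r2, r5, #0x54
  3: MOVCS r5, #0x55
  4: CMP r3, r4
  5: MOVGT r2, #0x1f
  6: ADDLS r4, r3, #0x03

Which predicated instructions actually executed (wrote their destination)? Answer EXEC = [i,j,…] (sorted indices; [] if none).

EXEC = [2,3,6]

0: ✓ CMP  NZCV=0011
1: · SUBVC
2: ✓ ADDHI  r2←0x77
3: ✓ MOVCS  r5←0x55
4: ✓ CMP  NZCV=1000
5: · MOVGT
6: ✓ ADDLS  r4←0x5e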